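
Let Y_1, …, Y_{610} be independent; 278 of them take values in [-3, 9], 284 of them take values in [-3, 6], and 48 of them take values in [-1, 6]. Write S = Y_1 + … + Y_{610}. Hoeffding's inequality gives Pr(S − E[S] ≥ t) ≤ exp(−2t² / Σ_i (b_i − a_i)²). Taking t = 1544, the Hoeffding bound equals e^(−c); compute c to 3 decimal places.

72.917

Σ(b_i − a_i)² = 278·12² + 284·9² + 48·7² = 65388.
c = 2t² / 65388 = 2·1544² / 65388 = 72.9166.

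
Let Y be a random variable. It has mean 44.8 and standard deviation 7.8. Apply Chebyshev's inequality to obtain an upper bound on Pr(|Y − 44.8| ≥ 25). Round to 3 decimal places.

0.097

Chebyshev: Pr(|Y − μ| ≥ t) ≤ Var(Y)/t².
Var(Y) = σ² = 7.8² = 60.84.
Bound = 60.84 / 625 = 0.0973.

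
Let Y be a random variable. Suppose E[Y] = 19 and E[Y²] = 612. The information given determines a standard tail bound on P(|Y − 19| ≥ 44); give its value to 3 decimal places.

The first two moments determine the variance, so Chebyshev's inequality is the sharpest standard bound available.
Var(Y) = E[Y²] − (E[Y])² = 612 − 361 = 251.
Chebyshev's inequality: P(|Y − μ| ≥ t) ≤ Var(Y)/t² = 251/1936 = 0.1296.

0.130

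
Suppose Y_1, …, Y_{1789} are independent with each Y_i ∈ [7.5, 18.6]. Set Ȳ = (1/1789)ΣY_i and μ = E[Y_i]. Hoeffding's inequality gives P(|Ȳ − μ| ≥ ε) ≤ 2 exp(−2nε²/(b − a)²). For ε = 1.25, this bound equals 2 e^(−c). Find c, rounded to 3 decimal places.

45.375

c = 2nε²/(b − a)² = 2·1789·1.25² / 11.1² = 45.3748.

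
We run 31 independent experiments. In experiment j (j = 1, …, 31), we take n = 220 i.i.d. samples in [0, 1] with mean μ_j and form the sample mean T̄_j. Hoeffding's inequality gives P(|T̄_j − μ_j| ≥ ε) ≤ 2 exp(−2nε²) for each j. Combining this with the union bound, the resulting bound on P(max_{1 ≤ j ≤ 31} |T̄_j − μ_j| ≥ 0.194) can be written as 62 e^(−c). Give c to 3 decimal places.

16.560

Union bound over the 31 events: P(max_{1 ≤ j ≤ 31} |T̄_j − μ_j| ≥ 0.194) ≤ 31·2·exp(−2nε²) = 62 exp(−2·220·0.194²).
So c = 2·220·0.194² = 16.5598.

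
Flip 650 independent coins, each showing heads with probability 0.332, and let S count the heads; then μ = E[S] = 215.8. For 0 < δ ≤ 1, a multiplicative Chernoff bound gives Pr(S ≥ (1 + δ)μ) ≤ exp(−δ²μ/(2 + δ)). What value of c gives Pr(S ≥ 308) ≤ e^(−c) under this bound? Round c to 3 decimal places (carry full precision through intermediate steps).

Write 308 = (1 + δ)μ, so δ = 308/215.8 − 1 = 0.4272475…
Then the exponent is δ²μ/(2 + δ) = (308 − μ)² / (μ·(2 + δ)) = 16.229171.

16.229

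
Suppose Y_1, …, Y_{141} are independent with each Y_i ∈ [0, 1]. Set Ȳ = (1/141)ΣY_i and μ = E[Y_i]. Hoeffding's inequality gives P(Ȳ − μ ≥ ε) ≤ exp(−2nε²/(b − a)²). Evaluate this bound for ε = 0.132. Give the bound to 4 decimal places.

0.0073

Exponent: 2nε²/(b − a)² = 2·141·0.132² / 1² = 4.91357.
Bound = exp(−4.91357) = 0.00735.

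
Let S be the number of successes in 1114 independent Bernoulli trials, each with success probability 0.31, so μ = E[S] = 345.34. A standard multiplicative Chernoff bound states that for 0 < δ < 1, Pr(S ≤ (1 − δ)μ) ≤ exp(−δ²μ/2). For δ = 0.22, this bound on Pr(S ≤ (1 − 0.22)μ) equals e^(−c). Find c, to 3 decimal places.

c = δ²μ/2 = 0.22²·345.34/2 = 8.3572.

8.357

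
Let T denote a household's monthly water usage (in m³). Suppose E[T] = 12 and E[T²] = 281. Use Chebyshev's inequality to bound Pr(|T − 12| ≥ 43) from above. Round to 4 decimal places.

Var(T) = E[T²] − (E[T])² = 281 − 144 = 137.
Chebyshev's inequality: Pr(|T − μ| ≥ t) ≤ Var(T)/t² = 137/1849 = 0.0741.

0.0741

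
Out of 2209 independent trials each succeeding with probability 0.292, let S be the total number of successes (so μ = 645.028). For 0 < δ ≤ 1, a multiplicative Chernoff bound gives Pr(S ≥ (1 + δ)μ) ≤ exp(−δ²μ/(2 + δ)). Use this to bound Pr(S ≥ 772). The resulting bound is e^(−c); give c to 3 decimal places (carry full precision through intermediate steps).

11.377

Write 772 = (1 + δ)μ, so δ = 772/645.028 − 1 = 0.1968473…
Then the exponent is δ²μ/(2 + δ) = (772 − μ)² / (μ·(2 + δ)) = 11.377255.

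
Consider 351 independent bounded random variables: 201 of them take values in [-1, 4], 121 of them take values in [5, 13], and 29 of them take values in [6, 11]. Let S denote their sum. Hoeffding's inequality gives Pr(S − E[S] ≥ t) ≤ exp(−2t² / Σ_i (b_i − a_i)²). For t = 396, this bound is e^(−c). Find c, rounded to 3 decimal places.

23.242

Σ(b_i − a_i)² = 201·5² + 121·8² + 29·5² = 13494.
c = 2t² / 13494 = 2·396² / 13494 = 23.2423.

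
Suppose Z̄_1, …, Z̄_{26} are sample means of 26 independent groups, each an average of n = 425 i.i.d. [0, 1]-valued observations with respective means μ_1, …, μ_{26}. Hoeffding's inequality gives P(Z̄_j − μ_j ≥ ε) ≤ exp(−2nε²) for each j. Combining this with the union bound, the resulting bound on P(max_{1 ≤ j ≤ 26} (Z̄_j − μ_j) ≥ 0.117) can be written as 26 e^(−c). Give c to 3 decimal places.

Union bound over the 26 events: P(max_{1 ≤ j ≤ 26} (Z̄_j − μ_j) ≥ 0.117) ≤ 26·exp(−2nε²) = 26 exp(−2·425·0.117²).
So c = 2·425·0.117² = 11.6357.

11.636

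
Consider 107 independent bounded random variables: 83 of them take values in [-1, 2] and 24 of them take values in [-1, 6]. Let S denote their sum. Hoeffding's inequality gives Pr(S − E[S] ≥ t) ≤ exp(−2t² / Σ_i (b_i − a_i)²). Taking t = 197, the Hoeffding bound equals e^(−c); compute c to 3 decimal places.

40.363

Σ(b_i − a_i)² = 83·3² + 24·7² = 1923.
c = 2t² / 1923 = 2·197² / 1923 = 40.3630.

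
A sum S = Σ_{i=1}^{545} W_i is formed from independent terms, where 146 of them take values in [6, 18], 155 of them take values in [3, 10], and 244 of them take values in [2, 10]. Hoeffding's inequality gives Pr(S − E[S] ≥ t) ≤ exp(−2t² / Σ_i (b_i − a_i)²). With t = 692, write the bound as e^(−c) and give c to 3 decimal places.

21.651

Σ(b_i − a_i)² = 146·12² + 155·7² + 244·8² = 44235.
c = 2t² / 44235 = 2·692² / 44235 = 21.6509.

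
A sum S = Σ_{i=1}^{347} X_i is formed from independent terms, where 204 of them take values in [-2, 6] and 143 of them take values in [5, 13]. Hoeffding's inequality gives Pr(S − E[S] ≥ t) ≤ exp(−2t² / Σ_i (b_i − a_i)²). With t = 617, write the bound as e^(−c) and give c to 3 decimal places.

34.284

Σ(b_i − a_i)² = 204·8² + 143·8² = 22208.
c = 2t² / 22208 = 2·617² / 22208 = 34.2840.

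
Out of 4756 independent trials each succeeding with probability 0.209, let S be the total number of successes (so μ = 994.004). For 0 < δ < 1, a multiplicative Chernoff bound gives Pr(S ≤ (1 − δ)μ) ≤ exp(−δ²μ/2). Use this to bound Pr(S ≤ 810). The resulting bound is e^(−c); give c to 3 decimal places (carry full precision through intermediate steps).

Write 810 = (1 − δ)μ, so δ = 1 − 810/994.004 = 0.1851139…
Then the exponent is δ²μ/2 = (μ − 810)²/(2μ) = 17.030853.

17.031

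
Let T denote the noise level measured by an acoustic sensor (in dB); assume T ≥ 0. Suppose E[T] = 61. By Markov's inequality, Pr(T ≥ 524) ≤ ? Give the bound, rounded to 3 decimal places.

0.116

Markov's inequality: for a non-negative random variable, Pr(T ≥ a) ≤ E[T]/a.
Here E[T] = 61 and a = 524, so the bound is 61/524 = 0.1164.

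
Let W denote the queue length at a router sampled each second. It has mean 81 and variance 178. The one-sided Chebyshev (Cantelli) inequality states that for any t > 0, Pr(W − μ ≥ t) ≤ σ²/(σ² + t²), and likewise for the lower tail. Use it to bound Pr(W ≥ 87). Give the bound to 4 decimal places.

0.8318

Here σ² = 178 and t = 6, so σ² + t² = 214.
Cantelli's bound: 178/214 = 0.8318.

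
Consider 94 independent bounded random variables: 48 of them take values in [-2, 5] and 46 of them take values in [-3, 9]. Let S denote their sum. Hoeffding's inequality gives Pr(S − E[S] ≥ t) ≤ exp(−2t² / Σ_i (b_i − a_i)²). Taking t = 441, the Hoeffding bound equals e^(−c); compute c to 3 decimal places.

43.334

Σ(b_i − a_i)² = 48·7² + 46·12² = 8976.
c = 2t² / 8976 = 2·441² / 8976 = 43.3336.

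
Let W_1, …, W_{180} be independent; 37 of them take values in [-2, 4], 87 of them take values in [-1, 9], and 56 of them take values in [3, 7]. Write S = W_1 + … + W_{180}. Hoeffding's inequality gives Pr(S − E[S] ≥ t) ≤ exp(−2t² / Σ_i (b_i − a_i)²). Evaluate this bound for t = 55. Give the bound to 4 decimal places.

0.5749

Σ(b_i − a_i)² = 37·6² + 87·10² + 56·4² = 10928.
Exponent = 2·55² / 10928 = 0.55362.
Bound = exp(−0.55362) = 0.57486.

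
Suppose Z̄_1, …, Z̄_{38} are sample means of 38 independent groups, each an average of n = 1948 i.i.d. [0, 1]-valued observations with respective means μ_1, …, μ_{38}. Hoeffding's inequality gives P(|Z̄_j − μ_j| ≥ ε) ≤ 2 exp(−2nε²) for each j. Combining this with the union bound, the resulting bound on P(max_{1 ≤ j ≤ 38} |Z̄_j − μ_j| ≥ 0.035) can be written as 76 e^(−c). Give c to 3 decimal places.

4.773

Union bound over the 38 events: P(max_{1 ≤ j ≤ 38} |Z̄_j − μ_j| ≥ 0.035) ≤ 38·2·exp(−2nε²) = 76 exp(−2·1948·0.035²).
So c = 2·1948·0.035² = 4.7726.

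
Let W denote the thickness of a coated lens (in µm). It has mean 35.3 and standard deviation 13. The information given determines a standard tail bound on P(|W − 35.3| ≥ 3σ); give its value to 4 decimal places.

Mean and variance are known, so Chebyshev's inequality applies.
Chebyshev: P(|W − μ| ≥ t) ≤ Var(W)/t².
Var(W) = σ² = 13² = 169.
t = 3·13 = 39.
Bound = 169 / 1521 = 0.1111.

0.1111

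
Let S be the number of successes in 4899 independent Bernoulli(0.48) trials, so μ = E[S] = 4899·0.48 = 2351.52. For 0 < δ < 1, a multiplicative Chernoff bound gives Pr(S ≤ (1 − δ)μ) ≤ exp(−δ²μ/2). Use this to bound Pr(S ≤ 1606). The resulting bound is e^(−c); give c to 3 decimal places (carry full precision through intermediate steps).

Write 1606 = (1 − δ)μ, so δ = 1 − 1606/2351.52 = 0.3170375…
Then the exponent is δ²μ/2 = (μ − 1606)²/(2μ) = 118.178895.

118.179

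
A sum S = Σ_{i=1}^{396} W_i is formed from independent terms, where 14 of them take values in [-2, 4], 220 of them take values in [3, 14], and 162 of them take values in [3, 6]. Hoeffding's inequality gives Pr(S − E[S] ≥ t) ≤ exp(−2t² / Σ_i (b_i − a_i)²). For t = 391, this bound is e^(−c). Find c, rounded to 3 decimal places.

Σ(b_i − a_i)² = 14·6² + 220·11² + 162·3² = 28582.
c = 2t² / 28582 = 2·391² / 28582 = 10.6977.

10.698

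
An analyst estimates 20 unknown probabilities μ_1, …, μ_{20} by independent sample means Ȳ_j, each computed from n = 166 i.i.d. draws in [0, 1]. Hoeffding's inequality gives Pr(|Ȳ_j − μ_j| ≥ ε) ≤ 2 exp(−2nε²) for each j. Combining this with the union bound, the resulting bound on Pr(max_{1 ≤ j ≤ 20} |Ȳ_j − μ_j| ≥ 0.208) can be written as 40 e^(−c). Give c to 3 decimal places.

14.364

Union bound over the 20 events: Pr(max_{1 ≤ j ≤ 20} |Ȳ_j − μ_j| ≥ 0.208) ≤ 20·2·exp(−2nε²) = 40 exp(−2·166·0.208²).
So c = 2·166·0.208² = 14.3636.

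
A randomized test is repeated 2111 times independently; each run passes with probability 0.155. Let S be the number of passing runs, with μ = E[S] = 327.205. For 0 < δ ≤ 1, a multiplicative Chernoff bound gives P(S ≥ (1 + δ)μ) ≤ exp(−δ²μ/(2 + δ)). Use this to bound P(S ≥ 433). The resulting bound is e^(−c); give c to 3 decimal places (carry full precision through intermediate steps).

Write 433 = (1 + δ)μ, so δ = 433/327.205 − 1 = 0.3233294…
Then the exponent is δ²μ/(2 + δ) = (433 − μ)² / (μ·(2 + δ)) = 14.723110.

14.723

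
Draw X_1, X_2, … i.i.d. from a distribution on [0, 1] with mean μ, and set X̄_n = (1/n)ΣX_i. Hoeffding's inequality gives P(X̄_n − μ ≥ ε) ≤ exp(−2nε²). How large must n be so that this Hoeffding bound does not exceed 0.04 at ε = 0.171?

56

Require exp(−2nε²) ≤ 0.04, i.e. 2nε² ≥ ln(1/0.04) = 3.218876.
So n ≥ 3.218876 / (2·0.171²) = 55.040.
The smallest integer n is 56.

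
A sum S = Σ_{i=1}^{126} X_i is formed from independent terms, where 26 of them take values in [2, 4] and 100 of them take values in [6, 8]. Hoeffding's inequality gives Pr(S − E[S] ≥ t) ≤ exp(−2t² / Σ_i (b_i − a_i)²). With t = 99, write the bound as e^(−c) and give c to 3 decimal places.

Σ(b_i − a_i)² = 26·2² + 100·2² = 504.
c = 2t² / 504 = 2·99² / 504 = 38.8929.

38.893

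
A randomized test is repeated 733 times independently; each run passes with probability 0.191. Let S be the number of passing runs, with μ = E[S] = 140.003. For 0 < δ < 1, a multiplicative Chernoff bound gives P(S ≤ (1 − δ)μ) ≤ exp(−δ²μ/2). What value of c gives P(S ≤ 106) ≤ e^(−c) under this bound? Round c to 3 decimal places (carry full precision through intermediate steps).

Write 106 = (1 − δ)μ, so δ = 1 − 106/140.003 = 0.2428734…
Then the exponent is δ²μ/2 = (μ − 106)²/(2μ) = 4.129212.

4.129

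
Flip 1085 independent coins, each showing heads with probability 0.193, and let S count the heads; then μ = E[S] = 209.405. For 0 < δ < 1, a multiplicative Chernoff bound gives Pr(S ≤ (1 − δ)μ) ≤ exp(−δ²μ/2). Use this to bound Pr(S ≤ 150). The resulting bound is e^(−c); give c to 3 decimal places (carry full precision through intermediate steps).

Write 150 = (1 − δ)μ, so δ = 1 − 150/209.405 = 0.2836847…
Then the exponent is δ²μ/2 = (μ − 150)²/(2μ) = 8.426146.

8.426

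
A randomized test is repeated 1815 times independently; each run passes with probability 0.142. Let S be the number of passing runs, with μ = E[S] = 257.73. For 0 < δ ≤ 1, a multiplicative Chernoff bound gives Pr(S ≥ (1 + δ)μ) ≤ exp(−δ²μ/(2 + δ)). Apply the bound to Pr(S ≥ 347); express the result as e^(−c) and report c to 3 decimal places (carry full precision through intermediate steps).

13.178

Write 347 = (1 + δ)μ, so δ = 347/257.73 − 1 = 0.3463702…
Then the exponent is δ²μ/(2 + δ) = (347 − μ)² / (μ·(2 + δ)) = 13.178002.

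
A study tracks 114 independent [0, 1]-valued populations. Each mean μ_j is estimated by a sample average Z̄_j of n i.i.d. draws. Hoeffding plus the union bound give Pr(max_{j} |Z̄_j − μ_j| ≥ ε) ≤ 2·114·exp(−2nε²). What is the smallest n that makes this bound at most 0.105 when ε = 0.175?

126

Need 2·114·exp(−2nε²) ≤ 0.105, i.e. exp(−2nε²) ≤ 0.105/228.
So 2nε² ≥ ln(228/0.105) = 7.683141.
Hence n ≥ 7.683141/(2·0.175²) = 125.439.
The smallest integer n is 126.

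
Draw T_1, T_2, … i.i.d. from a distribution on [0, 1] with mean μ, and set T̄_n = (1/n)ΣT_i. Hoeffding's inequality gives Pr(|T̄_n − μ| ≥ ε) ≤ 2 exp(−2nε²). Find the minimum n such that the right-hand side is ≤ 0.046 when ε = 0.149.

85

Require 2·exp(−2nε²) ≤ 0.046, i.e. 2nε² ≥ ln(2/0.046) = 3.772261.
So n ≥ 3.772261 / (2·0.149²) = 84.957.
The smallest integer n is 85.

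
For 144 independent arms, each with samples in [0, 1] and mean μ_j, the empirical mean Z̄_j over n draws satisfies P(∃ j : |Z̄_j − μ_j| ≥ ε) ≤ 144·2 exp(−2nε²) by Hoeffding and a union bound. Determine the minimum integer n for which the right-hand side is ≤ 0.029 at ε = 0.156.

190

Need 2·144·exp(−2nε²) ≤ 0.029, i.e. exp(−2nε²) ≤ 0.029/288.
So 2nε² ≥ ln(288/0.029) = 9.203420.
Hence n ≥ 9.203420/(2·0.156²) = 189.091.
The smallest integer n is 190.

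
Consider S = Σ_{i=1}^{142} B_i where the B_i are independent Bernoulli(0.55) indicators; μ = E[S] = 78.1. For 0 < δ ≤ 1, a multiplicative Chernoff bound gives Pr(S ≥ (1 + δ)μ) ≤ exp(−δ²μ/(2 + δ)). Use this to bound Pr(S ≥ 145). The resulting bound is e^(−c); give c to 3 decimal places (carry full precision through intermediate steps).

20.061

Write 145 = (1 + δ)μ, so δ = 145/78.1 − 1 = 0.8565941…
Then the exponent is δ²μ/(2 + δ) = (145 − μ)² / (μ·(2 + δ)) = 20.061004.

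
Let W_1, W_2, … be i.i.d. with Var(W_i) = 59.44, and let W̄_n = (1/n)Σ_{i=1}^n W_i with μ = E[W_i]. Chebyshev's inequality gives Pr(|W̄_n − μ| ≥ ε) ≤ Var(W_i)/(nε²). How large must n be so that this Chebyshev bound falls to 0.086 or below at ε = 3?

Require 59.44/(n·3²) ≤ 0.086, i.e. n ≥ 59.44/(0.086·3²) = 76.796.
The smallest integer n is 77.

77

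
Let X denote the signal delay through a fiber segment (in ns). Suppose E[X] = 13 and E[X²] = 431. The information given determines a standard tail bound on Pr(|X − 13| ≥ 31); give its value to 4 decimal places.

The first two moments determine the variance, so Chebyshev's inequality is the sharpest standard bound available.
Var(X) = E[X²] − (E[X])² = 431 − 169 = 262.
Chebyshev's inequality: Pr(|X − μ| ≥ t) ≤ Var(X)/t² = 262/961 = 0.2726.

0.2726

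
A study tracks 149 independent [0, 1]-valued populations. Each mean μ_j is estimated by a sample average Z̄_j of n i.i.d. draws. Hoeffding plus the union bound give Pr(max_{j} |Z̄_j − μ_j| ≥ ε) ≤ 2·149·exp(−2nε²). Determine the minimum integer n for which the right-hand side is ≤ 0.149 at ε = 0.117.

278

Need 2·149·exp(−2nε²) ≤ 0.149, i.e. exp(−2nε²) ≤ 0.149/298.
So 2nε² ≥ ln(298/0.149) = 7.600902.
Hence n ≥ 7.600902/(2·0.117²) = 277.628.
The smallest integer n is 278.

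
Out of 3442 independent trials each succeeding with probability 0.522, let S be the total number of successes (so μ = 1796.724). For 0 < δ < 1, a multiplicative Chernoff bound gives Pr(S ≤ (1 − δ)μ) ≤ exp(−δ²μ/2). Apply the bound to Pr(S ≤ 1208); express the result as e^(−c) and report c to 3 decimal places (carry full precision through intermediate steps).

96.452

Write 1208 = (1 − δ)μ, so δ = 1 − 1208/1796.724 = 0.3276652…
Then the exponent is δ²μ/2 = (μ − 1208)²/(2μ) = 96.452195.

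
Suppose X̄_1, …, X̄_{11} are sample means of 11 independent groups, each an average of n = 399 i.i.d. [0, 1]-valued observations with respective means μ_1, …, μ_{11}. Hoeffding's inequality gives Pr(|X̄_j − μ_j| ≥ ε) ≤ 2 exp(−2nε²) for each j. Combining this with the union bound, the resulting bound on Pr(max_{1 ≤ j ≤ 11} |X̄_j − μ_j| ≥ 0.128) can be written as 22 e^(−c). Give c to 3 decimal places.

Union bound over the 11 events: Pr(max_{1 ≤ j ≤ 11} |X̄_j − μ_j| ≥ 0.128) ≤ 11·2·exp(−2nε²) = 22 exp(−2·399·0.128²).
So c = 2·399·0.128² = 13.0744.

13.074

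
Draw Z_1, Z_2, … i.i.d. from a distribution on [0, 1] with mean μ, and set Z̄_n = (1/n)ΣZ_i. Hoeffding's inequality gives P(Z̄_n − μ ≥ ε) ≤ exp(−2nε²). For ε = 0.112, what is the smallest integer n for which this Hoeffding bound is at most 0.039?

Require exp(−2nε²) ≤ 0.039, i.e. 2nε² ≥ ln(1/0.039) = 3.244194.
So n ≥ 3.244194 / (2·0.112²) = 129.313.
The smallest integer n is 130.

130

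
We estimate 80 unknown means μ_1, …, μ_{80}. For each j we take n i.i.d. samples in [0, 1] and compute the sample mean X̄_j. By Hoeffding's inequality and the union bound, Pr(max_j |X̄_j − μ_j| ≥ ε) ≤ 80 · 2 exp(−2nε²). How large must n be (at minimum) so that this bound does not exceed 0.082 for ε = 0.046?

Need 2·80·exp(−2nε²) ≤ 0.082, i.e. exp(−2nε²) ≤ 0.082/160.
So 2nε² ≥ ln(160/0.082) = 7.576210.
Hence n ≥ 7.576210/(2·0.046²) = 1790.220.
The smallest integer n is 1791.

1791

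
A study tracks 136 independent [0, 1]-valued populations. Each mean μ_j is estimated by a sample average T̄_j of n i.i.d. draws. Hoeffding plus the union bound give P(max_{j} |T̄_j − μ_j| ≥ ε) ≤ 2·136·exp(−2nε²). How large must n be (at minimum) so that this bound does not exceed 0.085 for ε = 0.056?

1287

Need 2·136·exp(−2nε²) ≤ 0.085, i.e. exp(−2nε²) ≤ 0.085/272.
So 2nε² ≥ ln(272/0.085) = 8.070906.
Hence n ≥ 8.070906/(2·0.056²) = 1286.815.
The smallest integer n is 1287.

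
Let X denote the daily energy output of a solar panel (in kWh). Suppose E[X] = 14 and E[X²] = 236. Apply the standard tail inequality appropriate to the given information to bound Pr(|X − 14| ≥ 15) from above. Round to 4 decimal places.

0.1778

The first two moments determine the variance, so Chebyshev's inequality is the sharpest standard bound available.
Var(X) = E[X²] − (E[X])² = 236 − 196 = 40.
Chebyshev's inequality: Pr(|X − μ| ≥ t) ≤ Var(X)/t² = 40/225 = 0.1778.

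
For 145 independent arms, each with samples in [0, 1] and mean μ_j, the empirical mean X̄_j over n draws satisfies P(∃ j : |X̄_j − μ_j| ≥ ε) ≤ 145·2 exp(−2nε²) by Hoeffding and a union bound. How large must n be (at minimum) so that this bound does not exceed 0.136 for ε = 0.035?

3129

Need 2·145·exp(−2nε²) ≤ 0.136, i.e. exp(−2nε²) ≤ 0.136/290.
So 2nε² ≥ ln(290/0.136) = 7.664981.
Hence n ≥ 7.664981/(2·0.035²) = 3128.564.
The smallest integer n is 3129.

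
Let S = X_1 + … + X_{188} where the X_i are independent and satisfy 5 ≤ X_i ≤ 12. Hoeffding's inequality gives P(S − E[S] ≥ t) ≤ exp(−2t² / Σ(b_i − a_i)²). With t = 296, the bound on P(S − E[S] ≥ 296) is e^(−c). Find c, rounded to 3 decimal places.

19.022

Σ(b_i − a_i)² = 188·(7)² = 9212.
c = 2t²/9212 = 2·296²/9212 = 19.0221.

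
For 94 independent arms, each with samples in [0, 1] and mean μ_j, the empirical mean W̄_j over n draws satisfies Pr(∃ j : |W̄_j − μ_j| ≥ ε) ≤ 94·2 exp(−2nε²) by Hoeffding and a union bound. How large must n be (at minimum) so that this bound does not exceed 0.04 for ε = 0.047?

1914

Need 2·94·exp(−2nε²) ≤ 0.04, i.e. exp(−2nε²) ≤ 0.04/188.
So 2nε² ≥ ln(188/0.04) = 8.455318.
Hence n ≥ 8.455318/(2·0.047²) = 1913.834.
The smallest integer n is 1914.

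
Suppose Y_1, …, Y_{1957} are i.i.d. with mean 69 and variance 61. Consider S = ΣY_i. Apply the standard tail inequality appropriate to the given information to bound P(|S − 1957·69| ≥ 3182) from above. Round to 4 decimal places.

With mean and variance of each term known, Chebyshev's inequality bounds the deviation of the sum (or sample mean).
Var(S) = n·Var(Y_i) = 1957·61 = 119377.
Chebyshev: P(|S − 1957·69| ≥ 3182) ≤ Var(S)/3182² = 119377/10125124 = 0.0118.

0.0118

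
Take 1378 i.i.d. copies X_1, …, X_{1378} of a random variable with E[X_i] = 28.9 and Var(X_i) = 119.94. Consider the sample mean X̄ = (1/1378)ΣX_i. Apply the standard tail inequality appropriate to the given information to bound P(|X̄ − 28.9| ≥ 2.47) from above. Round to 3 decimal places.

0.014

With mean and variance of each term known, Chebyshev's inequality bounds the deviation of the sum (or sample mean).
Var(X̄) = Var(X_i)/n = 119.94/1378 = 0.087039.
Chebyshev: P(|X̄ − 28.9| ≥ 2.47) ≤ Var(X̄)/(2.47)² = 119.94/(1378·2.47²) = 0.0143.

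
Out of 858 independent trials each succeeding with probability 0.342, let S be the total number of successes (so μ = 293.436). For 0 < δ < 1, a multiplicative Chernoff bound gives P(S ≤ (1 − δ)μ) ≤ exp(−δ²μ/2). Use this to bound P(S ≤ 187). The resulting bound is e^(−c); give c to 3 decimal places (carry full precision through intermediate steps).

19.303

Write 187 = (1 − δ)μ, so δ = 1 − 187/293.436 = 0.362723…
Then the exponent is δ²μ/2 = (μ − 187)²/(2μ) = 19.303395.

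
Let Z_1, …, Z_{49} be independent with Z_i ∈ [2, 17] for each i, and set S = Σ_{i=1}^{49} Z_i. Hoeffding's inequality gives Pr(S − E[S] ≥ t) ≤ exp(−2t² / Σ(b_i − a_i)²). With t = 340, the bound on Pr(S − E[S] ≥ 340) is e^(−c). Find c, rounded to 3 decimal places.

20.971

Σ(b_i − a_i)² = 49·(15)² = 11025.
c = 2t²/11025 = 2·340²/11025 = 20.9705.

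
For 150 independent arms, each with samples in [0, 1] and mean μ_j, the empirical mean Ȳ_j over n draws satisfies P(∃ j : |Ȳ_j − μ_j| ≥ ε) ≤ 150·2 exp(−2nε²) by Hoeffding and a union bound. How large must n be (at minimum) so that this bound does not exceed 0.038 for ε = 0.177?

144

Need 2·150·exp(−2nε²) ≤ 0.038, i.e. exp(−2nε²) ≤ 0.038/300.
So 2nε² ≥ ln(300/0.038) = 8.973952.
Hence n ≥ 8.973952/(2·0.177²) = 143.221.
The smallest integer n is 144.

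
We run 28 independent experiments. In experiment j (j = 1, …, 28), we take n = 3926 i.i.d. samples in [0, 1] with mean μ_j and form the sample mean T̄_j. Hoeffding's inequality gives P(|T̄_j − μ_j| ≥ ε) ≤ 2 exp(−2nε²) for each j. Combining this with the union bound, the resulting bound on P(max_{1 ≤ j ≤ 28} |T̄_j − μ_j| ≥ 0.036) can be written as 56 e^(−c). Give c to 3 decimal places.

Union bound over the 28 events: P(max_{1 ≤ j ≤ 28} |T̄_j − μ_j| ≥ 0.036) ≤ 28·2·exp(−2nε²) = 56 exp(−2·3926·0.036²).
So c = 2·3926·0.036² = 10.1762.

10.176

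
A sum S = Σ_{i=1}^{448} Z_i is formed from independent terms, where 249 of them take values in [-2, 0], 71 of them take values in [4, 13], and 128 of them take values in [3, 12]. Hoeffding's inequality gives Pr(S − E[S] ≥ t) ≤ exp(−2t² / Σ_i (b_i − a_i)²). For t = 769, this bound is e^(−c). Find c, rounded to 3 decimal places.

69.104

Σ(b_i − a_i)² = 249·2² + 71·9² + 128·9² = 17115.
c = 2t² / 17115 = 2·769² / 17115 = 69.1044.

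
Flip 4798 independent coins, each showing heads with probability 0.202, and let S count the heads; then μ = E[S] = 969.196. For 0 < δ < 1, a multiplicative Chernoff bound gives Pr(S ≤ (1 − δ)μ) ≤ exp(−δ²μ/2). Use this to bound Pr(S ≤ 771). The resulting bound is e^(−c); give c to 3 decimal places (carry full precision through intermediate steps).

20.265

Write 771 = (1 − δ)μ, so δ = 1 − 771/969.196 = 0.2044953…
Then the exponent is δ²μ/2 = (μ − 771)²/(2μ) = 20.265073.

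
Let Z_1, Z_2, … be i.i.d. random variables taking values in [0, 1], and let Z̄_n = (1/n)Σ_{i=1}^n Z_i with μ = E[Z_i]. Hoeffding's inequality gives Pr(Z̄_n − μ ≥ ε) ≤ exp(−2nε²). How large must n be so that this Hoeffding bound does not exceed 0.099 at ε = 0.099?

Require exp(−2nε²) ≤ 0.099, i.e. 2nε² ≥ ln(1/0.099) = 2.312635.
So n ≥ 2.312635 / (2·0.099²) = 117.980.
The smallest integer n is 118.

118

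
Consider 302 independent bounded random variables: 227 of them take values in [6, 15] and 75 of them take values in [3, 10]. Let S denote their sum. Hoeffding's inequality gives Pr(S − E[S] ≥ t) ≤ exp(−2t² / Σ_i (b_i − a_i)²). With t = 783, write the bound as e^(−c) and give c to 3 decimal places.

Σ(b_i − a_i)² = 227·9² + 75·7² = 22062.
c = 2t² / 22062 = 2·783² / 22062 = 55.5787.

55.579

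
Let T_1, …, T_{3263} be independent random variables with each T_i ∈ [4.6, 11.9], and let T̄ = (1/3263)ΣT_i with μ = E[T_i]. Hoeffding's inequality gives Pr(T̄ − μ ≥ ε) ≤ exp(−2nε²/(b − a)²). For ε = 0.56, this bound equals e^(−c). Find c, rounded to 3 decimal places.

c = 2nε²/(b − a)² = 2·3263·0.56² / 7.3² = 38.4041.

38.404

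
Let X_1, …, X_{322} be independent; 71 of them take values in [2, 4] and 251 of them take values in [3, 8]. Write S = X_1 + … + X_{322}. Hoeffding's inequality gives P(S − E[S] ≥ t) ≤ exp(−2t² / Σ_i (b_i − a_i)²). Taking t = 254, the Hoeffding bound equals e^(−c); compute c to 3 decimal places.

19.673

Σ(b_i − a_i)² = 71·2² + 251·5² = 6559.
c = 2t² / 6559 = 2·254² / 6559 = 19.6725.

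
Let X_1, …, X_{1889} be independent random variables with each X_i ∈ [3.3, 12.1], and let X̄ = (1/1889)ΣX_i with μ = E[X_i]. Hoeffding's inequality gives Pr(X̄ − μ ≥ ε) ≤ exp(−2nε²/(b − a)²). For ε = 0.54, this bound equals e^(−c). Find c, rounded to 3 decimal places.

c = 2nε²/(b − a)² = 2·1889·0.54² / 8.8² = 14.2260.

14.226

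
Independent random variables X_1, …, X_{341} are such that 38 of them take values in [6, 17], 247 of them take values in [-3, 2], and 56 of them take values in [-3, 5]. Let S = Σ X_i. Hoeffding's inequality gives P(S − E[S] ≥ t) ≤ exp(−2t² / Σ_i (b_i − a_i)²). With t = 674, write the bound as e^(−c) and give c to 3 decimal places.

63.283

Σ(b_i − a_i)² = 38·11² + 247·5² + 56·8² = 14357.
c = 2t² / 14357 = 2·674² / 14357 = 63.2829.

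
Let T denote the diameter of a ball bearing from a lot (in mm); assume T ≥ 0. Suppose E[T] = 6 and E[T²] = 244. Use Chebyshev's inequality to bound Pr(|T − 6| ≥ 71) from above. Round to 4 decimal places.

0.0413

Var(T) = E[T²] − (E[T])² = 244 − 36 = 208.
Chebyshev's inequality: Pr(|T − μ| ≥ t) ≤ Var(T)/t² = 208/5041 = 0.0413.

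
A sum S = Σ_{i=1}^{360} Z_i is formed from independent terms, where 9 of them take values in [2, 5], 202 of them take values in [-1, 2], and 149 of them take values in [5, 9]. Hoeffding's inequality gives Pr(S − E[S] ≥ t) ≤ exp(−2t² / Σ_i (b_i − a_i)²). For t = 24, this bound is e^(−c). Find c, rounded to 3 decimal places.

Σ(b_i − a_i)² = 9·3² + 202·3² + 149·4² = 4283.
c = 2t² / 4283 = 2·24² / 4283 = 0.2690.

0.269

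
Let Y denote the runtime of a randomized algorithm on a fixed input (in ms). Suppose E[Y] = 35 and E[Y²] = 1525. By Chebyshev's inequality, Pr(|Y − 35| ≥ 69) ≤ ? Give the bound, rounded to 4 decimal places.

Var(Y) = E[Y²] − (E[Y])² = 1525 − 1225 = 300.
Chebyshev's inequality: Pr(|Y − μ| ≥ t) ≤ Var(Y)/t² = 300/4761 = 0.0630.

0.0630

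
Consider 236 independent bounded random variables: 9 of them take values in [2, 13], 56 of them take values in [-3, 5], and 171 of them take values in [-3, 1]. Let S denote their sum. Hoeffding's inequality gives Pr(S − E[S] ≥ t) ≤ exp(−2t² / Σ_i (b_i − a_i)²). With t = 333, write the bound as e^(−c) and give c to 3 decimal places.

29.934

Σ(b_i − a_i)² = 9·11² + 56·8² + 171·4² = 7409.
c = 2t² / 7409 = 2·333² / 7409 = 29.9336.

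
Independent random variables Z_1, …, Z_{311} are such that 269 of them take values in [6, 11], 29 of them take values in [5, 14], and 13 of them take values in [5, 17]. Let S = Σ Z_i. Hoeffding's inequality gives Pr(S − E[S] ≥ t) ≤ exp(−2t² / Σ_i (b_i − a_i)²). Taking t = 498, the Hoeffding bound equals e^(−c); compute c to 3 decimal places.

45.314

Σ(b_i − a_i)² = 269·5² + 29·9² + 13·12² = 10946.
c = 2t² / 10946 = 2·498² / 10946 = 45.3141.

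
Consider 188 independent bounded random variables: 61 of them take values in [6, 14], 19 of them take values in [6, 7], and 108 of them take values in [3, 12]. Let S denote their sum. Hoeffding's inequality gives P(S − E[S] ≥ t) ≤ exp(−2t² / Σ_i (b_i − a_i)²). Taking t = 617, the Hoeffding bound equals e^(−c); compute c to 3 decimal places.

Σ(b_i − a_i)² = 61·8² + 19·1² + 108·9² = 12671.
c = 2t² / 12671 = 2·617² / 12671 = 60.0882.

60.088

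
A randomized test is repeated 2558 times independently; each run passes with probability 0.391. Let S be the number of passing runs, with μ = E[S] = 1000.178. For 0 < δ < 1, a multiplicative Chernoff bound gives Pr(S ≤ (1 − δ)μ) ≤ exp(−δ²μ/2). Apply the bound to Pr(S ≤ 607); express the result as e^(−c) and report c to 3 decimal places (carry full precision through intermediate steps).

Write 607 = (1 − δ)μ, so δ = 1 − 607/1000.178 = 0.393108…
Then the exponent is δ²μ/2 = (μ − 607)²/(2μ) = 77.280714.

77.281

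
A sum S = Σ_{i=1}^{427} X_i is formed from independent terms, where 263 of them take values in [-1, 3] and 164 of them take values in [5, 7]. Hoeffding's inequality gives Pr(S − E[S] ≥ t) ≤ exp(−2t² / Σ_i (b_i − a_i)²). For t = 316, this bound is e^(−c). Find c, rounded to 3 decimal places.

41.059

Σ(b_i − a_i)² = 263·4² + 164·2² = 4864.
c = 2t² / 4864 = 2·316² / 4864 = 41.0592.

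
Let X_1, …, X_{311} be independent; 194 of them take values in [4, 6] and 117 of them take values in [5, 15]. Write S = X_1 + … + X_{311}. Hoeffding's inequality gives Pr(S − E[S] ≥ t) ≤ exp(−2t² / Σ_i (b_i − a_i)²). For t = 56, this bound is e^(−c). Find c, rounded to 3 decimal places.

Σ(b_i − a_i)² = 194·2² + 117·10² = 12476.
c = 2t² / 12476 = 2·56² / 12476 = 0.5027.

0.503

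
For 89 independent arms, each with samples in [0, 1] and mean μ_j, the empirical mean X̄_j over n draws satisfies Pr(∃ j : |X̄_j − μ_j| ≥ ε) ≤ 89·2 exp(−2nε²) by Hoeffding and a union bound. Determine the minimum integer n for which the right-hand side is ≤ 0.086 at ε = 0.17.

Need 2·89·exp(−2nε²) ≤ 0.086, i.e. exp(−2nε²) ≤ 0.086/178.
So 2nε² ≥ ln(178/0.086) = 7.635192.
Hence n ≥ 7.635192/(2·0.17²) = 132.097.
The smallest integer n is 133.

133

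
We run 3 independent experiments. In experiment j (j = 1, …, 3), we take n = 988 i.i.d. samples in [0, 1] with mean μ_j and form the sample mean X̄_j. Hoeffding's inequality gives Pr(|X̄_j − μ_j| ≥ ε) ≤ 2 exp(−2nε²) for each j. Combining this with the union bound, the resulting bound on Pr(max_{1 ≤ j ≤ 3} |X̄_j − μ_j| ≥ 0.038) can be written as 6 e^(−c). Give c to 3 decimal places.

2.853

Union bound over the 3 events: Pr(max_{1 ≤ j ≤ 3} |X̄_j − μ_j| ≥ 0.038) ≤ 3·2·exp(−2nε²) = 6 exp(−2·988·0.038²).
So c = 2·988·0.038² = 2.8533.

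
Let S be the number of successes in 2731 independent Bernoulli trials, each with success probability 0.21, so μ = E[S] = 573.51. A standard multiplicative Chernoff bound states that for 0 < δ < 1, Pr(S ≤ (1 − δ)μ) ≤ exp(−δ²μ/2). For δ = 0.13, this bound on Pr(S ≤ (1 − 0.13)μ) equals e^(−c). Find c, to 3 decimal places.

4.846

c = δ²μ/2 = 0.13²·573.51/2 = 4.8462.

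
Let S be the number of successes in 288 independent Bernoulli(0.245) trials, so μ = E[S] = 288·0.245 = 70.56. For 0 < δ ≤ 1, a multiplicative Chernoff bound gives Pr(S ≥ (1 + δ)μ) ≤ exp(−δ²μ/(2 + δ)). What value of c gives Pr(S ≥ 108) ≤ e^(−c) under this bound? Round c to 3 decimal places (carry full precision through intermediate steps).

7.850

Write 108 = (1 + δ)μ, so δ = 108/70.56 − 1 = 0.5306122…
Then the exponent is δ²μ/(2 + δ) = (108 − μ)² / (μ·(2 + δ)) = 7.850323.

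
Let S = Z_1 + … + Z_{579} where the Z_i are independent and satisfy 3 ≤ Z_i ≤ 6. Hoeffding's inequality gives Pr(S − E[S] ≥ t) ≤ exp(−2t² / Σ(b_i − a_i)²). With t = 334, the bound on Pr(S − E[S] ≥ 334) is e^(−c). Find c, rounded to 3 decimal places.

Σ(b_i − a_i)² = 579·(3)² = 5211.
c = 2t²/5211 = 2·334²/5211 = 42.8156.

42.816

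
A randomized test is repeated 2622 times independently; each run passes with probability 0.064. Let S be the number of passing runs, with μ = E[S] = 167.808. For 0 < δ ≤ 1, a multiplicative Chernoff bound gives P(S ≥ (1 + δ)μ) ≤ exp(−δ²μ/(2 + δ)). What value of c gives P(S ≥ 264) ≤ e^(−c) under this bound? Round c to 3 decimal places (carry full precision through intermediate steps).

Write 264 = (1 + δ)μ, so δ = 264/167.808 − 1 = 0.5732265…
Then the exponent is δ²μ/(2 + δ) = (264 − μ)² / (μ·(2 + δ)) = 21.428276.

21.428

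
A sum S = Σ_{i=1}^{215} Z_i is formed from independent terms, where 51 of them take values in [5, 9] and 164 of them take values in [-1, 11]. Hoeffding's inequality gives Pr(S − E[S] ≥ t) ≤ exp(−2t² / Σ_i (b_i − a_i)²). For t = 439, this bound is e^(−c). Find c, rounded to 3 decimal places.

Σ(b_i − a_i)² = 51·4² + 164·12² = 24432.
c = 2t² / 24432 = 2·439² / 24432 = 15.7761.

15.776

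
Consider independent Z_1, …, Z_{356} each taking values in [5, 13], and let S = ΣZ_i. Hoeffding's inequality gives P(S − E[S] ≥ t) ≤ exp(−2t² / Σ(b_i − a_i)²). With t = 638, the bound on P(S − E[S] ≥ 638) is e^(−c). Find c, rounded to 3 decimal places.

Σ(b_i − a_i)² = 356·(8)² = 22784.
c = 2t²/22784 = 2·638²/22784 = 35.7307.

35.731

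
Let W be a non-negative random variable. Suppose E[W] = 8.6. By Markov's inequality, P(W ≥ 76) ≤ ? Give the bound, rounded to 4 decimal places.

0.1132

Markov's inequality: for a non-negative random variable, P(W ≥ a) ≤ E[W]/a.
Here E[W] = 8.6 and a = 76, so the bound is 8.6/76 = 0.1132.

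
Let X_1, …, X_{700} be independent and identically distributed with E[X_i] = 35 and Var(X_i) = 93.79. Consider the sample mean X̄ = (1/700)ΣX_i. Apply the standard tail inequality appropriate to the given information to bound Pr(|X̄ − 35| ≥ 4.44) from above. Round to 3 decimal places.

0.007

With mean and variance of each term known, Chebyshev's inequality bounds the deviation of the sum (or sample mean).
Var(X̄) = Var(X_i)/n = 93.79/700 = 0.13399.
Chebyshev: Pr(|X̄ − 35| ≥ 4.44) ≤ Var(X̄)/(4.44)² = 93.79/(700·4.44²) = 0.0068.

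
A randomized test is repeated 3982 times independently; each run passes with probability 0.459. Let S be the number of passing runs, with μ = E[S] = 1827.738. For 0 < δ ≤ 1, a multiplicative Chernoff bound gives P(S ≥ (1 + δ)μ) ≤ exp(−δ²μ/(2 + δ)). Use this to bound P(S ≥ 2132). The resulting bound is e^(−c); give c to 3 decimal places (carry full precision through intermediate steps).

23.379

Write 2132 = (1 + δ)μ, so δ = 2132/1827.738 − 1 = 0.1664692…
Then the exponent is δ²μ/(2 + δ) = (2132 − μ)² / (μ·(2 + δ)) = 23.379164.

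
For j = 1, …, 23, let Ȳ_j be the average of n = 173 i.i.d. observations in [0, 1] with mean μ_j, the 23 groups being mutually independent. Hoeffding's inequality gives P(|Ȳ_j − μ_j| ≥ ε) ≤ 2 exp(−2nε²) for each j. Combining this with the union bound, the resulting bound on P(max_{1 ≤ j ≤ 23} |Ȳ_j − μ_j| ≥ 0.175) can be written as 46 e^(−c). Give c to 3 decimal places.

10.596

Union bound over the 23 events: P(max_{1 ≤ j ≤ 23} |Ȳ_j − μ_j| ≥ 0.175) ≤ 23·2·exp(−2nε²) = 46 exp(−2·173·0.175²).
So c = 2·173·0.175² = 10.5962.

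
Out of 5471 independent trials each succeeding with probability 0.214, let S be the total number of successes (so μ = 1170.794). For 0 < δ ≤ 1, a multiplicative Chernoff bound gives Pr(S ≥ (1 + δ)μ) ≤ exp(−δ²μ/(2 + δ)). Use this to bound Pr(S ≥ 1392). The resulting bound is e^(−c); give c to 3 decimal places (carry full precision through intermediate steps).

19.093

Write 1392 = (1 + δ)μ, so δ = 1392/1170.794 − 1 = 0.1889367…
Then the exponent is δ²μ/(2 + δ) = (1392 − μ)² / (μ·(2 + δ)) = 19.093261.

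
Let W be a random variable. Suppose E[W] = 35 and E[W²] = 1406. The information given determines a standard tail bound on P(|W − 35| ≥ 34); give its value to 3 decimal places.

0.157

The first two moments determine the variance, so Chebyshev's inequality is the sharpest standard bound available.
Var(W) = E[W²] − (E[W])² = 1406 − 1225 = 181.
Chebyshev's inequality: P(|W − μ| ≥ t) ≤ Var(W)/t² = 181/1156 = 0.1566.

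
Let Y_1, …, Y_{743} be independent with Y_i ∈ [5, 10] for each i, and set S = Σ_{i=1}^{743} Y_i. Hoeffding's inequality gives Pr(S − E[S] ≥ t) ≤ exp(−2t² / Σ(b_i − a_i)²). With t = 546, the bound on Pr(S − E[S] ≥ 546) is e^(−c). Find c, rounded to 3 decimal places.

Σ(b_i − a_i)² = 743·(5)² = 18575.
c = 2t²/18575 = 2·546²/18575 = 32.0986.

32.099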